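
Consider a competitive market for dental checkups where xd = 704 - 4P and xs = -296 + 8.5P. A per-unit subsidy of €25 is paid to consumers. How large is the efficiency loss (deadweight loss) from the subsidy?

Deadweight loss = €850

Pre-subsidy: 704 - 4P = -296 + 8.5P gives P* = 80, x* = 384.
With the rebate, buyers effectively pay Pb = Ps − 25, where Ps is the price sellers receive.
Demand in terms of Ps becomes xd = 704 − 4(Ps − 25) = 804 - 4Ps. Setting this equal to supply: 804 - 4Ps = -296 + 8.5Ps, so Ps = 88.
Buyers pay Pb = 88 − 25 = 63; x' = -296 + 8.5·88 = 452.
The subsidy expands output by 452 − 384 = 68 past the efficient level; on those units the gap between marginal cost and willingness to pay runs from 0 up to 25.
DWL = ½ × 25 × 68 = 850.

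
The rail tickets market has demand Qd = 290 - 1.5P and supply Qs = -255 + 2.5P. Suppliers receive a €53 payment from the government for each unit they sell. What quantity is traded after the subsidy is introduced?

Q' = 135.3125

Pre-subsidy: 290 - 1.5P = -255 + 2.5P gives P* = 136.25, Q* = 85.625.
With the subsidy, sellers receive Ps = Pb + 53 for each unit, where Pb is the price buyers pay.
Supply in terms of Pb becomes Qs = -255 + 2.5(Pb + 53) = -122.5 + 2.5Pb. Setting this equal to demand: 290 - 1.5Pb = -122.5 + 2.5Pb, so Pb = 103.125.
Sellers receive Ps = 103.125 + 53 = 156.125; Q' = 290 − 1.5·103.125 = 135.3125.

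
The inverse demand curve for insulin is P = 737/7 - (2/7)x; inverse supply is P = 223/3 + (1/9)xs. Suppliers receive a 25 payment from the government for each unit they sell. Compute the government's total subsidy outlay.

Pre-subsidy: 737/7 - (2/7)x = 223/3 + (1/9)x gives x* = 78 and P* = 83.
With the subsidy, sellers receive Ps = Pb + 25 for each unit, where Pb is the price buyers pay.
On the curves, Pb = 737/7 - (2/7)x and Ps = 223/3 + (1/9)x; the wedge Ps − Pb = 25 gives 223/3 + (1/9)x − (737/7 - (2/7)x) = 25, so x' = 141.
Then Pb = 737/7 − (2/7)·141 = 65 and Ps = 223/3 + (1/9)·141 = 90.
Government outlay = subsidy × quantity = 25 × 141 = 3525.

Government cost = 3525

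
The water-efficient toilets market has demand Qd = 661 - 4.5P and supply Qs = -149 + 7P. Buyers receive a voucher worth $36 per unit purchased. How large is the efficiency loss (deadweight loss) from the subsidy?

Pre-subsidy: 661 - 4.5P = -149 + 7P gives P* = 1620/23, Q* = 7913/23.
With the rebate, buyers effectively pay Pb = Ps − 36, where Ps is the price sellers receive.
Demand in terms of Ps becomes Qd = 661 − 4.5(Ps − 36) = 823 - 4.5Ps. Setting this equal to supply: 823 - 4.5Ps = -149 + 7Ps, so Ps = 1944/23.
Buyers pay Pb = 1944/23 − 36 = 1116/23; Q' = -149 + 7·(1944/23) = 10181/23.
The subsidy expands output by 10181/23 − 7913/23 = 2268/23 past the efficient level; on those units the gap between marginal cost and willingness to pay runs from 0 up to 36.
DWL = ½ × 36 × 2268/23 = 40824/23.

Deadweight loss = 40824/23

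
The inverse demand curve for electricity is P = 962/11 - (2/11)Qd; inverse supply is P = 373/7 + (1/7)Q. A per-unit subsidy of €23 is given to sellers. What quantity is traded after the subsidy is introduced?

Q' = 176.08

Pre-subsidy: 962/11 - (2/11)Q = 373/7 + (1/7)Q gives Q* = 105.24 and P* = 68.32.
With the subsidy, sellers receive Ps = Pb + 23 for each unit, where Pb is the price buyers pay.
On the curves, Pb = 962/11 - (2/11)Q and Ps = 373/7 + (1/7)Q; the wedge Ps − Pb = 23 gives 373/7 + (1/7)Q − (962/11 - (2/11)Q) = 23, so Q' = 176.08.
Then Pb = 962/11 − (2/11)·176.08 = 55.44 and Ps = 373/7 + (1/7)·176.08 = 78.44.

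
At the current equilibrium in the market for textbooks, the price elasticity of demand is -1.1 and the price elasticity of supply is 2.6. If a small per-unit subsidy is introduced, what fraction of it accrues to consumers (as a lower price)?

Consumer share = 26/37

For a small subsidy around the equilibrium, the benefit split depends on the relative slopes, which at a point are proportional to the elasticities.
Buyer share = εs/(εs + |εd|) = 2.6/(2.6 + 1.1) = 26/37; seller share = |εd|/(εs + |εd|) = 11/37.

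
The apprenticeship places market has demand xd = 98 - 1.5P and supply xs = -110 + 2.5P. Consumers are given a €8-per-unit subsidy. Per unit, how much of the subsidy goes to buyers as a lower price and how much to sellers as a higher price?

Pre-subsidy: 98 - 1.5P = -110 + 2.5P gives P* = 52, x* = 20.
With the rebate, buyers effectively pay Pb = Ps − 8, where Ps is the price sellers receive.
Demand in terms of Ps becomes xd = 98 − 1.5(Ps − 8) = 110 - 1.5Ps. Setting this equal to supply: 110 - 1.5Ps = -110 + 2.5Ps, so Ps = 55.
Buyers pay Pb = 55 − 8 = 47; x' = -110 + 2.5·55 = 27.5.
Buyers' price falls by P* − Pb = 52 − 47 = 5; sellers' price rises by Ps − P* = 55 − 52 = 3.

Buyers gain €5 per unit; sellers gain €3 per unit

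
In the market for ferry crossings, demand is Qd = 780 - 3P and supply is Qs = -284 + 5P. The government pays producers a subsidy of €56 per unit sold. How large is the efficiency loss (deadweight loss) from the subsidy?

Deadweight loss = €2940

Pre-subsidy: 780 - 3P = -284 + 5P gives P* = 133, Q* = 381.
With the subsidy, sellers receive Ps = Pb + 56 for each unit, where Pb is the price buyers pay.
Supply in terms of Pb becomes Qs = -284 + 5(Pb + 56) = -4 + 5Pb. Setting this equal to demand: 780 - 3Pb = -4 + 5Pb, so Pb = 98.
Sellers receive Ps = 98 + 56 = 154; Q' = 780 − 3·98 = 486.
The subsidy expands output by 486 − 381 = 105 past the efficient level; on those units the gap between marginal cost and willingness to pay runs from 0 up to 56.
DWL = ½ × 56 × 105 = 2940.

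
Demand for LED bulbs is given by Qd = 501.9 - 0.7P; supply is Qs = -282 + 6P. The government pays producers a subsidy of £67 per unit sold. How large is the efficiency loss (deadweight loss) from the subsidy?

Pre-subsidy: 501.9 - 0.7P = -282 + 6P gives P* = 117, Q* = 420.
With the subsidy, sellers receive Ps = Pb + 67 for each unit, where Pb is the price buyers pay.
Supply in terms of Pb becomes Qs = -282 + 6(Pb + 67) = 120 + 6Pb. Setting this equal to demand: 501.9 - 0.7Pb = 120 + 6Pb, so Pb = 57.
Sellers receive Ps = 57 + 67 = 124; Q' = 501.9 − 0.7·57 = 462.
The subsidy expands output by 462 − 420 = 42 past the efficient level; on those units the gap between marginal cost and willingness to pay runs from 0 up to 67.
DWL = ½ × 67 × 42 = 1407.

Deadweight loss = £1407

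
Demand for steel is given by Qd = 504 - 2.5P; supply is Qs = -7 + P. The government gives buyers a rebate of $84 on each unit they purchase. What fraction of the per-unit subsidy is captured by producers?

Pre-subsidy: 504 - 2.5P = -7 + P gives P* = 146, Q* = 139.
With the rebate, buyers effectively pay Pb = Ps − 84, where Ps is the price sellers receive.
Demand in terms of Ps becomes Qd = 504 − 2.5(Ps − 84) = 714 - 2.5Ps. Setting this equal to supply: 714 - 2.5Ps = -7 + Ps, so Ps = 206.
Buyers pay Pb = 206 − 84 = 122; Q' = -7 + 1·206 = 199.
Buyers' price falls by P* − Pb = 146 − 122 = 24; sellers' price rises by Ps − P* = 206 − 146 = 60.
So producers capture 60/84 = 5/7 of each unit of subsidy.

Producer share = 5/7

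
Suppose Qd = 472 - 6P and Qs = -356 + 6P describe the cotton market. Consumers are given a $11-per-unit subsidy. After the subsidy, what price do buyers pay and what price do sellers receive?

Pre-subsidy: 472 - 6P = -356 + 6P gives P* = 69, Q* = 58.
With the rebate, buyers effectively pay Pb = Ps − 11, where Ps is the price sellers receive.
Demand in terms of Ps becomes Qd = 472 − 6(Ps − 11) = 538 - 6Ps. Setting this equal to supply: 538 - 6Ps = -356 + 6Ps, so Ps = 74.5.
Buyers pay Pb = 74.5 − 11 = 63.5; Q' = -356 + 6·74.5 = 91.

Buyers pay $63.5; sellers receive $74.5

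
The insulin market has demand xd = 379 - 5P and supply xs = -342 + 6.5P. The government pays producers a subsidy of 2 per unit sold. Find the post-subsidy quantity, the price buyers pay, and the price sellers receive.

x' = 1637/23; buyers pay 1416/23; sellers receive 1462/23

Pre-subsidy: 379 - 5P = -342 + 6.5P gives P* = 1442/23, x* = 1507/23.
With the subsidy, sellers receive Ps = Pb + 2 for each unit, where Pb is the price buyers pay.
Supply in terms of Pb becomes xs = -342 + 6.5(Pb + 2) = -329 + 6.5Pb. Setting this equal to demand: 379 - 5Pb = -329 + 6.5Pb, so Pb = 1416/23.
Sellers receive Ps = 1416/23 + 2 = 1462/23; x' = 379 − 5·(1416/23) = 1637/23.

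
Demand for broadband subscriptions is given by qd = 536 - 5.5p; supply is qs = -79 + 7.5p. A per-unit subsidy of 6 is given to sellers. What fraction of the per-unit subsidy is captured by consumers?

Consumer share = 15/26

Pre-subsidy: 536 - 5.5p = -79 + 7.5p gives p* = 615/13, q* = 7171/26.
With the subsidy, sellers receive ps = pb + 6 for each unit, where pb is the price buyers pay.
Supply in terms of pb becomes qs = -79 + 7.5(pb + 6) = -34 + 7.5pb. Setting this equal to demand: 536 - 5.5pb = -34 + 7.5pb, so pb = 570/13.
Sellers receive ps = 570/13 + 6 = 648/13; q' = 536 − 5.5·(570/13) = 3833/13.
Buyers' price falls by p* − pb = 615/13 − 570/13 = 45/13; sellers' price rises by ps − p* = 648/13 − 615/13 = 33/13.
So consumers capture (45/13)/6 = 15/26 of each unit of subsidy.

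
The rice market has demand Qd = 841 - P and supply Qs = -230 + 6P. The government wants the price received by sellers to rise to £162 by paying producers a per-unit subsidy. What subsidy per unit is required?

At a seller price of 162, quantity supplied is -230 + 6·162 = 742.
Buyers absorb 742 only when they pay Pb with 841 − 1·Pb = 742, i.e. Pb = 99.
s = Ps − Pb = 162 − 99 = 63.

Required subsidy s = £63 per unit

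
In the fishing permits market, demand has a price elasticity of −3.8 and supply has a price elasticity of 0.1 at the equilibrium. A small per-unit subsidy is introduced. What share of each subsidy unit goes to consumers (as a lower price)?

For a small subsidy around the equilibrium, the benefit split depends on the relative slopes, which at a point are proportional to the elasticities.
Buyer share = εs/(εs + |εd|) = 0.1/(0.1 + 3.8) = 1/39; seller share = |εd|/(εs + |εd|) = 38/39.

Consumer share = 1/39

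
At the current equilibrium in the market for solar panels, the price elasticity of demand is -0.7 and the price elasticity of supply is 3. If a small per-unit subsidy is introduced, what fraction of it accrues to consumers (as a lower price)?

Consumer share = 30/37

For a small subsidy around the equilibrium, the benefit split depends on the relative slopes, which at a point are proportional to the elasticities.
Buyer share = εs/(εs + |εd|) = 3/(3 + 0.7) = 30/37; seller share = |εd|/(εs + |εd|) = 7/37.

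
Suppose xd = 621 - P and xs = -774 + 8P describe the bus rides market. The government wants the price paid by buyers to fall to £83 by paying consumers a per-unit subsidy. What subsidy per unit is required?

At a buyer price of 83, quantity demanded is 621 − 1·83 = 538.
Sellers supply 538 only when they receive Ps with -774 + 8·Ps = 538, i.e. Ps = 164.
s = Ps − Pb = 164 − 83 = 81.

Required subsidy s = £81 per unit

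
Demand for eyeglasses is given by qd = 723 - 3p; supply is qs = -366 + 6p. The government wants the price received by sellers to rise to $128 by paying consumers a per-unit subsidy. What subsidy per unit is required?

At a seller price of 128, quantity supplied is -366 + 6·128 = 402.
Buyers absorb 402 only when they pay pb with 723 − 3·pb = 402, i.e. pb = 107.
s = ps − pb = 128 − 107 = 21.

Required subsidy s = $21 per unit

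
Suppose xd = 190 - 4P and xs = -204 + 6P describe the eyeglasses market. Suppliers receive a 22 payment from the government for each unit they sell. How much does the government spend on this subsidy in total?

Government cost = 1874.4

Pre-subsidy: 190 - 4P = -204 + 6P gives P* = 39.4, x* = 32.4.
With the subsidy, sellers receive Ps = Pb + 22 for each unit, where Pb is the price buyers pay.
Supply in terms of Pb becomes xs = -204 + 6(Pb + 22) = -72 + 6Pb. Setting this equal to demand: 190 - 4Pb = -72 + 6Pb, so Pb = 26.2.
Sellers receive Ps = 26.2 + 22 = 48.2; x' = 190 − 4·26.2 = 85.2.
Government outlay = subsidy × quantity = 22 × 85.2 = 1874.4.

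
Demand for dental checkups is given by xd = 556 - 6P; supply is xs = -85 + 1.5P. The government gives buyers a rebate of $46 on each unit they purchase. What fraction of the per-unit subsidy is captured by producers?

Producer share = 0.8

Pre-subsidy: 556 - 6P = -85 + 1.5P gives P* = 1282/15, x* = 43.2.
With the rebate, buyers effectively pay Pb = Ps − 46, where Ps is the price sellers receive.
Demand in terms of Ps becomes xd = 556 − 6(Ps − 46) = 832 - 6Ps. Setting this equal to supply: 832 - 6Ps = -85 + 1.5Ps, so Ps = 1834/15.
Buyers pay Pb = 1834/15 − 46 = 1144/15; x' = -85 + 1.5·(1834/15) = 98.4.
Buyers' price falls by P* − Pb = 1282/15 − 1144/15 = 9.2; sellers' price rises by Ps − P* = 1834/15 − 1282/15 = 36.8.
So producers capture 36.8/46 = 0.8 of each unit of subsidy.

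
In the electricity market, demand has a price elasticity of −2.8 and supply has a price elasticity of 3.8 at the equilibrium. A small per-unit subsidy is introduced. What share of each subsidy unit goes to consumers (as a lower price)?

Consumer share = 19/33

For a small subsidy around the equilibrium, the benefit split depends on the relative slopes, which at a point are proportional to the elasticities.
Buyer share = εs/(εs + |εd|) = 3.8/(3.8 + 2.8) = 19/33; seller share = |εd|/(εs + |εd|) = 14/33.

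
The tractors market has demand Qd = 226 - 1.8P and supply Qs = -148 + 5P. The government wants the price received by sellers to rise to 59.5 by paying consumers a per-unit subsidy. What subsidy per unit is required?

Required subsidy s = 17 per unit

At a seller price of 59.5, quantity supplied is -148 + 5·59.5 = 149.5.
Buyers absorb 149.5 only when they pay Pb with 226 − 1.8·Pb = 149.5, i.e. Pb = 42.5.
s = Ps − Pb = 59.5 − 42.5 = 17.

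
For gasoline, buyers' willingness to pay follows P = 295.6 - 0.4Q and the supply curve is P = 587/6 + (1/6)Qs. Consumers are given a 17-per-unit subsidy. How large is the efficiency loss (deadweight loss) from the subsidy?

Pre-subsidy: 295.6 - 0.4Q = 587/6 + (1/6)Q gives Q* = 349 and P* = 156.
With the rebate, buyers effectively pay Pb = Ps − 17, where Ps is the price sellers receive.
On the curves, Pb = 295.6 - 0.4Q and Ps = 587/6 + (1/6)Q; the wedge Ps − Pb = 17 gives 587/6 + (1/6)Q − (295.6 - 0.4Q) = 17, so Q' = 379.
Then Pb = 295.6 − 0.4·379 = 144 and Ps = 587/6 + (1/6)·379 = 161.
The subsidy expands output by 379 − 349 = 30 past the efficient level; on those units the gap between marginal cost and willingness to pay runs from 0 up to 17.
DWL = ½ × 17 × 30 = 255.

Deadweight loss = 255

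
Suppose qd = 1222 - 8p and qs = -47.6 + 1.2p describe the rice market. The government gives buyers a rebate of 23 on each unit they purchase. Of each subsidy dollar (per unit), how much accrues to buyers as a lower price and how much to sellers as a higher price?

Pre-subsidy: 1222 - 8p = -47.6 + 1.2p gives p* = 138, q* = 118.
With the rebate, buyers effectively pay pb = ps − 23, where ps is the price sellers receive.
Demand in terms of ps becomes qd = 1222 − 8(ps − 23) = 1406 - 8ps. Setting this equal to supply: 1406 - 8ps = -47.6 + 1.2ps, so ps = 158.
Buyers pay pb = 158 − 23 = 135; q' = -47.6 + 1.2·158 = 142.
Buyers' price falls by p* − pb = 138 − 135 = 3; sellers' price rises by ps − p* = 158 − 138 = 20.

Buyers gain 3 per unit; sellers gain 20 per unit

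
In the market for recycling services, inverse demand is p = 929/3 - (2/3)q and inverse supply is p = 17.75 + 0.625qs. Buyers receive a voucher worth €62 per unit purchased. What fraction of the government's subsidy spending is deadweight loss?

DWL / government spending = 12/137

Pre-subsidy: 929/3 - (2/3)q = 17.75 + 0.625q gives q* = 226 and p* = 159.
With the rebate, buyers effectively pay pb = ps − 62, where ps is the price sellers receive.
On the curves, pb = 929/3 - (2/3)q and ps = 17.75 + 0.625q; the wedge ps − pb = 62 gives 17.75 + 0.625q − (929/3 - (2/3)q) = 62, so q' = 274.
Then pb = 929/3 − (2/3)·274 = 127 and ps = 17.75 + 0.625·274 = 189.
ΔCS = ½(226 + 274)(159 − 127) = 8000; ΔPS = ½(226 + 274)(189 − 159) = 7500.
Government spending = 62 × 274 = 16988.
DWL = ½ × 62 × (274 − 226) = 1488; fraction = 1488 / 16988 = 12/137.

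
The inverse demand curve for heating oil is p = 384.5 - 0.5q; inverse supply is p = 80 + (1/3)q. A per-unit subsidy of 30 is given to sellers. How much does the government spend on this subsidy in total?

Pre-subsidy: 384.5 - 0.5q = 80 + (1/3)q gives q* = 365.4 and p* = 201.8.
With the subsidy, sellers receive ps = pb + 30 for each unit, where pb is the price buyers pay.
On the curves, pb = 384.5 - 0.5q and ps = 80 + (1/3)q; the wedge ps − pb = 30 gives 80 + (1/3)q − (384.5 - 0.5q) = 30, so q' = 401.4.
Then pb = 384.5 − 0.5·401.4 = 183.8 and ps = 80 + (1/3)·401.4 = 213.8.
Government outlay = subsidy × quantity = 30 × 401.4 = 12042.

Government cost = 12042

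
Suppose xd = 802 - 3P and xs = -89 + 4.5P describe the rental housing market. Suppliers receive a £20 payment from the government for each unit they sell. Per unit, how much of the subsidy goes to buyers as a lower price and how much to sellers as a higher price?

Buyers gain £12 per unit; sellers gain £8 per unit

Pre-subsidy: 802 - 3P = -89 + 4.5P gives P* = 118.8, x* = 445.6.
With the subsidy, sellers receive Ps = Pb + 20 for each unit, where Pb is the price buyers pay.
Supply in terms of Pb becomes xs = -89 + 4.5(Pb + 20) = 1 + 4.5Pb. Setting this equal to demand: 802 - 3Pb = 1 + 4.5Pb, so Pb = 106.8.
Sellers receive Ps = 106.8 + 20 = 126.8; x' = 802 − 3·106.8 = 481.6.
Buyers' price falls by P* − Pb = 118.8 − 106.8 = 12; sellers' price rises by Ps − P* = 126.8 − 118.8 = 8.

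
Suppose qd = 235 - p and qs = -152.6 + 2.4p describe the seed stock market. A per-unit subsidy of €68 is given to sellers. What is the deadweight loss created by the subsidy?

Pre-subsidy: 235 - p = -152.6 + 2.4p gives p* = 114, q* = 121.
With the subsidy, sellers receive ps = pb + 68 for each unit, where pb is the price buyers pay.
Supply in terms of pb becomes qs = -152.6 + 2.4(pb + 68) = 10.6 + 2.4pb. Setting this equal to demand: 235 - pb = 10.6 + 2.4pb, so pb = 66.
Sellers receive ps = 66 + 68 = 134; q' = 235 − 1·66 = 169.
The subsidy expands output by 169 − 121 = 48 past the efficient level; on those units the gap between marginal cost and willingness to pay runs from 0 up to 68.
DWL = ½ × 68 × 48 = 1632.

Deadweight loss = €1632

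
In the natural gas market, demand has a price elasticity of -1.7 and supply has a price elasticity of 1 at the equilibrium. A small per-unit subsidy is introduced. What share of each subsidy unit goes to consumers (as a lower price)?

Consumer share = 10/27

For a small subsidy around the equilibrium, the benefit split depends on the relative slopes, which at a point are proportional to the elasticities.
Buyer share = εs/(εs + |εd|) = 1/(1 + 1.7) = 10/27; seller share = |εd|/(εs + |εd|) = 17/27.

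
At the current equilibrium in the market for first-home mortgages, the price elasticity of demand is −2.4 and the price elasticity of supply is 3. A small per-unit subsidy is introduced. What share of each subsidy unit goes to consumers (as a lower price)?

For a small subsidy around the equilibrium, the benefit split depends on the relative slopes, which at a point are proportional to the elasticities.
Buyer share = εs/(εs + |εd|) = 3/(3 + 2.4) = 5/9; seller share = |εd|/(εs + |εd|) = 4/9.

Consumer share = 5/9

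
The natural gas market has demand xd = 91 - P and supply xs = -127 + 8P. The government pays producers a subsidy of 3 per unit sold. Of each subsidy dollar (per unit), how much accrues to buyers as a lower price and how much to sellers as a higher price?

Buyers gain 8/3 per unit; sellers gain 1/3 per unit

Pre-subsidy: 91 - P = -127 + 8P gives P* = 218/9, x* = 601/9.
With the subsidy, sellers receive Ps = Pb + 3 for each unit, where Pb is the price buyers pay.
Supply in terms of Pb becomes xs = -127 + 8(Pb + 3) = -103 + 8Pb. Setting this equal to demand: 91 - Pb = -103 + 8Pb, so Pb = 194/9.
Sellers receive Ps = 194/9 + 3 = 221/9; x' = 91 − 1·(194/9) = 625/9.
Buyers' price falls by P* − Pb = 218/9 − 194/9 = 8/3; sellers' price rises by Ps − P* = 221/9 − 218/9 = 1/3.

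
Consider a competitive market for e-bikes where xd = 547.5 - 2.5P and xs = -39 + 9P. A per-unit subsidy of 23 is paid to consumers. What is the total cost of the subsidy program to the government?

Pre-subsidy: 547.5 - 2.5P = -39 + 9P gives P* = 51, x* = 420.
With the rebate, buyers effectively pay Pb = Ps − 23, where Ps is the price sellers receive.
Demand in terms of Ps becomes xd = 547.5 − 2.5(Ps − 23) = 605 - 2.5Ps. Setting this equal to supply: 605 - 2.5Ps = -39 + 9Ps, so Ps = 56.
Buyers pay Pb = 56 − 23 = 33; x' = -39 + 9·56 = 465.
Government outlay = subsidy × quantity = 23 × 465 = 10695.

Government cost = 10695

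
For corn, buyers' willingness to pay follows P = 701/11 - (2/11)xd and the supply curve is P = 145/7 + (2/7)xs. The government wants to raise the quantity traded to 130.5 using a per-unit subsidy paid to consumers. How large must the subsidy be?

At x = 130.5, from the demand curve buyers pay Pb = 701/11 − (2/11)·130.5 = 40; from the supply curve sellers need Ps = 145/7 + (2/7)·130.5 = 58.
The subsidy must fill the gap: s = Ps − Pb = 58 − 40 = 18.

Required subsidy s = 18 per unit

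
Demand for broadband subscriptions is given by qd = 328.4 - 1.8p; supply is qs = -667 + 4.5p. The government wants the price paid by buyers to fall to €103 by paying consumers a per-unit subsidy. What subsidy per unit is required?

Required subsidy s = €77 per unit

At a buyer price of 103, quantity demanded is 328.4 − 1.8·103 = 143.
Sellers supply 143 only when they receive ps with -667 + 4.5·ps = 143, i.e. ps = 180.
s = ps − pb = 180 − 103 = 77.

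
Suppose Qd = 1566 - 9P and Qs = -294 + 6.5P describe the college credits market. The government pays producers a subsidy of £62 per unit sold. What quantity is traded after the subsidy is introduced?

Pre-subsidy: 1566 - 9P = -294 + 6.5P gives P* = 120, Q* = 486.
With the subsidy, sellers receive Ps = Pb + 62 for each unit, where Pb is the price buyers pay.
Supply in terms of Pb becomes Qs = -294 + 6.5(Pb + 62) = 109 + 6.5Pb. Setting this equal to demand: 1566 - 9Pb = 109 + 6.5Pb, so Pb = 94.
Sellers receive Ps = 94 + 62 = 156; Q' = 1566 − 9·94 = 720.

Q' = 720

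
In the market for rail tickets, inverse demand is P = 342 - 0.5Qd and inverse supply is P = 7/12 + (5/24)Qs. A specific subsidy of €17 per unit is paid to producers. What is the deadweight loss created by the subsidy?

Pre-subsidy: 342 - 0.5Q = 7/12 + (5/24)Q gives Q* = 482 and P* = 101.
With the subsidy, sellers receive Ps = Pb + 17 for each unit, where Pb is the price buyers pay.
On the curves, Pb = 342 - 0.5Q and Ps = 7/12 + (5/24)Q; the wedge Ps − Pb = 17 gives 7/12 + (5/24)Q − (342 - 0.5Q) = 17, so Q' = 506.
Then Pb = 342 − 0.5·506 = 89 and Ps = 7/12 + (5/24)·506 = 106.
The subsidy expands output by 506 − 482 = 24 past the efficient level; on those units the gap between marginal cost and willingness to pay runs from 0 up to 17.
DWL = ½ × 17 × 24 = 204.

Deadweight loss = €204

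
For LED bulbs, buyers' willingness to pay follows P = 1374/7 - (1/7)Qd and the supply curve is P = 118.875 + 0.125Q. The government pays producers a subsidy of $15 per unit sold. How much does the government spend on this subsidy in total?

Pre-subsidy: 1374/7 - (1/7)Q = 118.875 + 0.125Q gives Q* = 289 and P* = 155.
With the subsidy, sellers receive Ps = Pb + 15 for each unit, where Pb is the price buyers pay.
On the curves, Pb = 1374/7 - (1/7)Q and Ps = 118.875 + 0.125Q; the wedge Ps − Pb = 15 gives 118.875 + 0.125Q − (1374/7 - (1/7)Q) = 15, so Q' = 345.
Then Pb = 1374/7 − (1/7)·345 = 147 and Ps = 118.875 + 0.125·345 = 162.
Government outlay = subsidy × quantity = 15 × 345 = 5175.

Government cost = $5175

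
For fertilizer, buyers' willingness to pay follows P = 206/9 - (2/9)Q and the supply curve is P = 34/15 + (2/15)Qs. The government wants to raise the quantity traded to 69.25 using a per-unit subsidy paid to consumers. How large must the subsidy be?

At Q = 69.25, from the demand curve buyers pay Pb = 206/9 − (2/9)·69.25 = 7.5; from the supply curve sellers need Ps = 34/15 + (2/15)·69.25 = 11.5.
The subsidy must fill the gap: s = Ps − Pb = 11.5 − 7.5 = 4.

Required subsidy s = 4 per unit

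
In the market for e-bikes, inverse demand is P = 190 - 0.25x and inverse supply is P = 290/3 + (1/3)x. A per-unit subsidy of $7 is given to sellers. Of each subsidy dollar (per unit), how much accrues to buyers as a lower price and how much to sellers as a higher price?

Pre-subsidy: 190 - 0.25x = 290/3 + (1/3)x gives x* = 160 and P* = 150.
With the subsidy, sellers receive Ps = Pb + 7 for each unit, where Pb is the price buyers pay.
On the curves, Pb = 190 - 0.25x and Ps = 290/3 + (1/3)x; the wedge Ps − Pb = 7 gives 290/3 + (1/3)x − (190 - 0.25x) = 7, so x' = 172.
Then Pb = 190 − 0.25·172 = 147 and Ps = 290/3 + (1/3)·172 = 154.
Buyers' price falls by P* − Pb = 150 − 147 = 3; sellers' price rises by Ps − P* = 154 − 150 = 4.

Buyers gain $3 per unit; sellers gain $4 per unit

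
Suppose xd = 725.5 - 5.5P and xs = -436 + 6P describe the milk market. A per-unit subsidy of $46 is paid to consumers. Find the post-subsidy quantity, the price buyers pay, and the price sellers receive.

Pre-subsidy: 725.5 - 5.5P = -436 + 6P gives P* = 101, x* = 170.
With the rebate, buyers effectively pay Pb = Ps − 46, where Ps is the price sellers receive.
Demand in terms of Ps becomes xd = 725.5 − 5.5(Ps − 46) = 978.5 - 5.5Ps. Setting this equal to supply: 978.5 - 5.5Ps = -436 + 6Ps, so Ps = 123.
Buyers pay Pb = 123 − 46 = 77; x' = -436 + 6·123 = 302.

x' = 302; buyers pay $77; sellers receive $123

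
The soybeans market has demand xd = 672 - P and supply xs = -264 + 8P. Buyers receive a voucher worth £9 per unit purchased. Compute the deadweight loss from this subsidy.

Pre-subsidy: 672 - P = -264 + 8P gives P* = 104, x* = 568.
With the rebate, buyers effectively pay Pb = Ps − 9, where Ps is the price sellers receive.
Demand in terms of Ps becomes xd = 672 − 1(Ps − 9) = 681 - Ps. Setting this equal to supply: 681 - Ps = -264 + 8Ps, so Ps = 105.
Buyers pay Pb = 105 − 9 = 96; x' = -264 + 8·105 = 576.
The subsidy expands output by 576 − 568 = 8 past the efficient level; on those units the gap between marginal cost and willingness to pay runs from 0 up to 9.
DWL = ½ × 9 × 8 = 36.

Deadweight loss = £36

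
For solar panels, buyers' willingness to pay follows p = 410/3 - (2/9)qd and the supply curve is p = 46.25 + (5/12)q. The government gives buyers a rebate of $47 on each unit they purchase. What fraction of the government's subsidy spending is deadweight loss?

Pre-subsidy: 410/3 - (2/9)q = 46.25 + (5/12)q gives q* = 3255/23 and p* = 2420/23.
With the rebate, buyers effectively pay pb = ps − 47, where ps is the price sellers receive.
On the curves, pb = 410/3 - (2/9)q and ps = 46.25 + (5/12)q; the wedge ps − pb = 47 gives 46.25 + (5/12)q − (410/3 - (2/9)q) = 47, so q' = 4947/23.
Then pb = 410/3 − (2/9)·(4947/23) = 2044/23 and ps = 46.25 + (5/12)·(4947/23) = 3125/23.
ΔCS = ½(3255/23 + 4947/23)(2420/23 − 2044/23) = 1541976/529; ΔPS = ½(3255/23 + 4947/23)(3125/23 − 2420/23) = 2891205/529.
Government spending = 47 × 4947/23 = 232509/23.
DWL = ½ × 47 × (4947/23 − 3255/23) = 39762/23; fraction = (39762/23) / (232509/23) = 282/1649.

DWL / government spending = 282/1649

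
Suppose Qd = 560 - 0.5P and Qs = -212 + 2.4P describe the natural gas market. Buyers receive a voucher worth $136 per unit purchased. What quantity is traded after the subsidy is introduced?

Pre-subsidy: 560 - 0.5P = -212 + 2.4P gives P* = 7720/29, Q* = 12380/29.
With the rebate, buyers effectively pay Pb = Ps − 136, where Ps is the price sellers receive.
Demand in terms of Ps becomes Qd = 560 − 0.5(Ps − 136) = 628 - 0.5Ps. Setting this equal to supply: 628 - 0.5Ps = -212 + 2.4Ps, so Ps = 8400/29.
Buyers pay Pb = 8400/29 − 136 = 4456/29; Q' = -212 + 2.4·(8400/29) = 14012/29.

Q' = 14012/29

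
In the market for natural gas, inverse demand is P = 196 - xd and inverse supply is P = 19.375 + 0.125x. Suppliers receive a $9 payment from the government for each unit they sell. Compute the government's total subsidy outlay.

Government cost = $1485

Pre-subsidy: 196 - x = 19.375 + 0.125x gives x* = 157 and P* = 39.
With the subsidy, sellers receive Ps = Pb + 9 for each unit, where Pb is the price buyers pay.
On the curves, Pb = 196 - x and Ps = 19.375 + 0.125x; the wedge Ps − Pb = 9 gives 19.375 + 0.125x − (196 - x) = 9, so x' = 165.
Then Pb = 196 − 1·165 = 31 and Ps = 19.375 + 0.125·165 = 40.
Government outlay = subsidy × quantity = 9 × 165 = 1485.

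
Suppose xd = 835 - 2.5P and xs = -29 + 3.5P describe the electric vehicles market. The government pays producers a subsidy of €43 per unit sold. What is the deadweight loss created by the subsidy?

Pre-subsidy: 835 - 2.5P = -29 + 3.5P gives P* = 144, x* = 475.
With the subsidy, sellers receive Ps = Pb + 43 for each unit, where Pb is the price buyers pay.
Supply in terms of Pb becomes xs = -29 + 3.5(Pb + 43) = 121.5 + 3.5Pb. Setting this equal to demand: 835 - 2.5Pb = 121.5 + 3.5Pb, so Pb = 1427/12.
Sellers receive Ps = 1427/12 + 43 = 1943/12; x' = 835 − 2.5·(1427/12) = 12905/24.
The subsidy expands output by 12905/24 − 475 = 1505/24 past the efficient level; on those units the gap between marginal cost and willingness to pay runs from 0 up to 43.
DWL = ½ × 43 × 1505/24 = 64715/48.

Deadweight loss = 64715/48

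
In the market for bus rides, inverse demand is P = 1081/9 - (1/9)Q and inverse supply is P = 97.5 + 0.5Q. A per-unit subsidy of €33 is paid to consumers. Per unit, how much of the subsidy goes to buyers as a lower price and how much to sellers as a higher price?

Buyers gain €6 per unit; sellers gain €27 per unit

Pre-subsidy: 1081/9 - (1/9)Q = 97.5 + 0.5Q gives Q* = 37 and P* = 116.
With the rebate, buyers effectively pay Pb = Ps − 33, where Ps is the price sellers receive.
On the curves, Pb = 1081/9 - (1/9)Q and Ps = 97.5 + 0.5Q; the wedge Ps − Pb = 33 gives 97.5 + 0.5Q − (1081/9 - (1/9)Q) = 33, so Q' = 91.
Then Pb = 1081/9 − (1/9)·91 = 110 and Ps = 97.5 + 0.5·91 = 143.
Buyers' price falls by P* − Pb = 116 − 110 = 6; sellers' price rises by Ps − P* = 143 − 116 = 27.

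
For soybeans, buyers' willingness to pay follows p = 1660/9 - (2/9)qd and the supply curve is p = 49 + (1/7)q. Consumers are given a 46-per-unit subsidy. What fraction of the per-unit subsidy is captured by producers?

Pre-subsidy: 1660/9 - (2/9)q = 49 + (1/7)q gives q* = 371 and p* = 102.
With the rebate, buyers effectively pay pb = ps − 46, where ps is the price sellers receive.
On the curves, pb = 1660/9 - (2/9)q and ps = 49 + (1/7)q; the wedge ps − pb = 46 gives 49 + (1/7)q − (1660/9 - (2/9)q) = 46, so q' = 497.
Then pb = 1660/9 − (2/9)·497 = 74 and ps = 49 + (1/7)·497 = 120.
Buyers' price falls by p* − pb = 102 − 74 = 28; sellers' price rises by ps − p* = 120 − 102 = 18.
So producers capture 18/46 = 9/23 of each unit of subsidy.

Producer share = 9/23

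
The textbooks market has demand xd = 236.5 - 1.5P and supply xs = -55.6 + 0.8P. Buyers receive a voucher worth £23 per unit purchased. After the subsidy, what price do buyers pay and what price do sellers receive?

Buyers pay £119; sellers receive £142

Pre-subsidy: 236.5 - 1.5P = -55.6 + 0.8P gives P* = 127, x* = 46.
With the rebate, buyers effectively pay Pb = Ps − 23, where Ps is the price sellers receive.
Demand in terms of Ps becomes xd = 236.5 − 1.5(Ps − 23) = 271 - 1.5Ps. Setting this equal to supply: 271 - 1.5Ps = -55.6 + 0.8Ps, so Ps = 142.
Buyers pay Pb = 142 − 23 = 119; x' = -55.6 + 0.8·142 = 58.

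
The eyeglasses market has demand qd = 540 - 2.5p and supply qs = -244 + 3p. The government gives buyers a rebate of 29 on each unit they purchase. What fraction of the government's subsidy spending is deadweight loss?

Pre-subsidy: 540 - 2.5p = -244 + 3p gives p* = 1568/11, q* = 2020/11.
With the rebate, buyers effectively pay pb = ps − 29, where ps is the price sellers receive.
Demand in terms of ps becomes qd = 540 − 2.5(ps − 29) = 612.5 - 2.5ps. Setting this equal to supply: 612.5 - 2.5ps = -244 + 3ps, so ps = 1713/11.
Buyers pay pb = 1713/11 − 29 = 1394/11; q' = -244 + 3·(1713/11) = 2455/11.
ΔCS = ½(2020/11 + 2455/11)(1568/11 − 1394/11) = 389325/121; ΔPS = ½(2020/11 + 2455/11)(1713/11 − 1568/11) = 648875/242.
Government spending = 29 × 2455/11 = 71195/11.
DWL = ½ × 29 × (2455/11 − 2020/11) = 12615/22; fraction = (12615/22) / (71195/11) = 87/982.

DWL / government spending = 87/982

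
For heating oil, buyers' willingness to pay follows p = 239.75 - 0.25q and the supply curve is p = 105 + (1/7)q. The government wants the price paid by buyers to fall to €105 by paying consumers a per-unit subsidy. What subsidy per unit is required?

At a buyer price of 105, quantity demanded is 959 − 4·105 = 539.
Sellers supply 539 only when they receive ps = 105 + (1/7)·539 = 182.
s = ps − pb = 182 − 105 = 77.

Required subsidy s = €77 per unit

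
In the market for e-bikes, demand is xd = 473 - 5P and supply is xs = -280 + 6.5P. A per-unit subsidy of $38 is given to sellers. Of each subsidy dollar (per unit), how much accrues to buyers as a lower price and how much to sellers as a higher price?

Buyers gain 494/23 per unit; sellers gain 380/23 per unit

Pre-subsidy: 473 - 5P = -280 + 6.5P gives P* = 1506/23, x* = 3349/23.
With the subsidy, sellers receive Ps = Pb + 38 for each unit, where Pb is the price buyers pay.
Supply in terms of Pb becomes xs = -280 + 6.5(Pb + 38) = -33 + 6.5Pb. Setting this equal to demand: 473 - 5Pb = -33 + 6.5Pb, so Pb = 44.
Sellers receive Ps = 44 + 38 = 82; x' = 473 − 5·44 = 253.
Buyers' price falls by P* − Pb = 1506/23 − 44 = 494/23; sellers' price rises by Ps − P* = 82 − 1506/23 = 380/23.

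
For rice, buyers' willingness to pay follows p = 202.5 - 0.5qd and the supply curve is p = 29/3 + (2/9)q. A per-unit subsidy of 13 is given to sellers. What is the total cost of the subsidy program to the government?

Government cost = 3705

Pre-subsidy: 202.5 - 0.5q = 29/3 + (2/9)q gives q* = 267 and p* = 69.
With the subsidy, sellers receive ps = pb + 13 for each unit, where pb is the price buyers pay.
On the curves, pb = 202.5 - 0.5q and ps = 29/3 + (2/9)q; the wedge ps − pb = 13 gives 29/3 + (2/9)q − (202.5 - 0.5q) = 13, so q' = 285.
Then pb = 202.5 − 0.5·285 = 60 and ps = 29/3 + (2/9)·285 = 73.
Government outlay = subsidy × quantity = 13 × 285 = 3705.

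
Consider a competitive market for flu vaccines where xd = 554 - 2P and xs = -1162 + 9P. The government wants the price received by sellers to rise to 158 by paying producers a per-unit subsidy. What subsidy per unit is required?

At a seller price of 158, quantity supplied is -1162 + 9·158 = 260.
Buyers absorb 260 only when they pay Pb with 554 − 2·Pb = 260, i.e. Pb = 147.
s = Ps − Pb = 158 − 147 = 11.

Required subsidy s = 11 per unit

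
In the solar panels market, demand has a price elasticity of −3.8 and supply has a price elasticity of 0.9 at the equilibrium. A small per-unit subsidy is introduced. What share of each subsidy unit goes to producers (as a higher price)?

Producer share = 38/47

For a small subsidy around the equilibrium, the benefit split depends on the relative slopes, which at a point are proportional to the elasticities.
Buyer share = εs/(εs + |εd|) = 0.9/(0.9 + 3.8) = 9/47; seller share = |εd|/(εs + |εd|) = 38/47.
So producers capture 38/47 of the subsidy.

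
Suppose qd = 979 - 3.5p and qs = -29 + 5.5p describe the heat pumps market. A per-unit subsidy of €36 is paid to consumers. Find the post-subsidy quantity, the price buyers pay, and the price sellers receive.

q' = 664; buyers pay €90; sellers receive €126

Pre-subsidy: 979 - 3.5p = -29 + 5.5p gives p* = 112, q* = 587.
With the rebate, buyers effectively pay pb = ps − 36, where ps is the price sellers receive.
Demand in terms of ps becomes qd = 979 − 3.5(ps − 36) = 1105 - 3.5ps. Setting this equal to supply: 1105 - 3.5ps = -29 + 5.5ps, so ps = 126.
Buyers pay pb = 126 − 36 = 90; q' = -29 + 5.5·126 = 664.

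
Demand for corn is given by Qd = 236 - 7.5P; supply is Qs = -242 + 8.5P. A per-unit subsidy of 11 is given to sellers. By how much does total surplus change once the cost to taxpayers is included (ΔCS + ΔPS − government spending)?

Net change in total surplus = -241.0546875

Pre-subsidy: 236 - 7.5P = -242 + 8.5P gives P* = 29.875, Q* = 11.9375.
With the subsidy, sellers receive Ps = Pb + 11 for each unit, where Pb is the price buyers pay.
Supply in terms of Pb becomes Qs = -242 + 8.5(Pb + 11) = -148.5 + 8.5Pb. Setting this equal to demand: 236 - 7.5Pb = -148.5 + 8.5Pb, so Pb = 24.03125.
Sellers receive Ps = 24.03125 + 11 = 35.03125; Q' = 236 − 7.5·24.03125 = 55.765625.
ΔCS = ½(11.9375 + 55.765625)(29.875 − 24.03125) = 197.820068359375; ΔPS = ½(11.9375 + 55.765625)(35.03125 − 29.875) = 174.547119140625.
Government spending = 11 × 55.765625 = 613.421875.
Net change = 197.820068359375 + 174.547119140625 − 613.421875 = -241.0546875. The loss equals the DWL triangle ½·11·43.828125.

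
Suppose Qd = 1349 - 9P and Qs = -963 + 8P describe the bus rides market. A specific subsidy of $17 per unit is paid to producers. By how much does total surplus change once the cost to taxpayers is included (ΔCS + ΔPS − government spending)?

Net change in total surplus = -$612

Pre-subsidy: 1349 - 9P = -963 + 8P gives P* = 136, Q* = 125.
With the subsidy, sellers receive Ps = Pb + 17 for each unit, where Pb is the price buyers pay.
Supply in terms of Pb becomes Qs = -963 + 8(Pb + 17) = -827 + 8Pb. Setting this equal to demand: 1349 - 9Pb = -827 + 8Pb, so Pb = 128.
Sellers receive Ps = 128 + 17 = 145; Q' = 1349 − 9·128 = 197.
ΔCS = ½(125 + 197)(136 − 128) = 1288; ΔPS = ½(125 + 197)(145 − 136) = 1449.
Government spending = 17 × 197 = 3349.
Net change = 1288 + 1449 − 3349 = -612. The loss equals the DWL triangle ½·17·72.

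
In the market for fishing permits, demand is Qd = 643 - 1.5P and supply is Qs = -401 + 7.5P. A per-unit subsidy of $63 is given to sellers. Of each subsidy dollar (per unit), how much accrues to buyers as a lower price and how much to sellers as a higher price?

Pre-subsidy: 643 - 1.5P = -401 + 7.5P gives P* = 116, Q* = 469.
With the subsidy, sellers receive Ps = Pb + 63 for each unit, where Pb is the price buyers pay.
Supply in terms of Pb becomes Qs = -401 + 7.5(Pb + 63) = 71.5 + 7.5Pb. Setting this equal to demand: 643 - 1.5Pb = 71.5 + 7.5Pb, so Pb = 63.5.
Sellers receive Ps = 63.5 + 63 = 126.5; Q' = 643 − 1.5·63.5 = 547.75.
Buyers' price falls by P* − Pb = 116 − 63.5 = 52.5; sellers' price rises by Ps − P* = 126.5 − 116 = 10.5.

Buyers gain $52.5 per unit; sellers gain $10.5 per unit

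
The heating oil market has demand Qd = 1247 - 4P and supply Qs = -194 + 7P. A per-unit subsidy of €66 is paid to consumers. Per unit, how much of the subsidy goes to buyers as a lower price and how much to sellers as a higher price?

Buyers gain €42 per unit; sellers gain €24 per unit

Pre-subsidy: 1247 - 4P = -194 + 7P gives P* = 131, Q* = 723.
With the rebate, buyers effectively pay Pb = Ps − 66, where Ps is the price sellers receive.
Demand in terms of Ps becomes Qd = 1247 − 4(Ps − 66) = 1511 - 4Ps. Setting this equal to supply: 1511 - 4Ps = -194 + 7Ps, so Ps = 155.
Buyers pay Pb = 155 − 66 = 89; Q' = -194 + 7·155 = 891.
Buyers' price falls by P* − Pb = 131 − 89 = 42; sellers' price rises by Ps − P* = 155 − 131 = 24.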